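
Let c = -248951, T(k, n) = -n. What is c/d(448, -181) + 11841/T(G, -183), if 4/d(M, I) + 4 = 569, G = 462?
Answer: -8580080427/244 ≈ -3.5164e+7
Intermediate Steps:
d(M, I) = 4/565 (d(M, I) = 4/(-4 + 569) = 4/565)
c/d(448, -181) + 11841/T(G, -183) = -248951/4/565 + 11841/((-1*(-183))) = -248951*565/4 + 11841/183 = -140657315/4 + 11841*(1/183) = -140657315/4 + 3947/61 = -8580080427/244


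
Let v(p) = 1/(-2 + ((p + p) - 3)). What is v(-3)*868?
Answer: -868/11 ≈ -78.909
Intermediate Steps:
v(p) = 1/(-5 + 2*p) (v(p) = 1/(-2 + (2*p - 3)) = 1/(-2 + (-3 + 2*p)) = 1/(-5 + 2*p))
v(-3)*868 = 868/(-5 + 2*(-3)) = 868/(-5 - 6) = 868/(-11) = -1/11*868 = -868/11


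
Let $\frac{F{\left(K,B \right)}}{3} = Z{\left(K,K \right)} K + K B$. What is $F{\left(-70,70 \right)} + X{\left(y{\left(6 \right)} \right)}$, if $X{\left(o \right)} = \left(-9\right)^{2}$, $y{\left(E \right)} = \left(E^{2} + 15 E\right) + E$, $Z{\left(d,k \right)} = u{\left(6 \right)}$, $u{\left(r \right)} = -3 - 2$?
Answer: $-13569$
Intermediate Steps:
$u{\left(r \right)} = -5$ ($u{\left(r \right)} = -3 - 2 = -5$)
$Z{\left(d,k \right)} = -5$
$y{\left(E \right)} = E^{2} + 16 E$
$F{\left(K,B \right)} = - 15 K + 3 B K$ ($F{\left(K,B \right)} = 3 \left(- 5 K + K B\right) = 3 \left(- 5 K + B K\right) = - 15 K + 3 B K$)
$X{\left(o \right)} = 81$
$F{\left(-70,70 \right)} + X{\left(y{\left(6 \right)} \right)} = 3 \left(-70\right) \left(-5 + 70\right) + 81 = 3 \left(-70\right) 65 + 81 = -13650 + 81 = -13569$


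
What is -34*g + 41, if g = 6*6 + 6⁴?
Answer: -45247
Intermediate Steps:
g = 1332 (g = 36 + 1296 = 1332)
-34*g + 41 = -34*1332 + 41 = -45288 + 41 = -45247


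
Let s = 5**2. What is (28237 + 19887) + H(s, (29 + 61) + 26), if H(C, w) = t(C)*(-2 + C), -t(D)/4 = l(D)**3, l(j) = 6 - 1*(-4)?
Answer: -43876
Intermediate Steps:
l(j) = 10 (l(j) = 6 + 4 = 10)
t(D) = -4000 (t(D) = -4*10**3 = -4*1000 = -4000)
s = 25
H(C, w) = 8000 - 4000*C (H(C, w) = -4000*(-2 + C) = 8000 - 4000*C)
(28237 + 19887) + H(s, (29 + 61) + 26) = (28237 + 19887) + (8000 - 4000*25) = 48124 + (8000 - 100000) = 48124 - 92000 = -43876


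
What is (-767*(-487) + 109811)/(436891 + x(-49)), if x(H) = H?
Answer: 241670/218421 ≈ 1.1064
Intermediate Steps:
(-767*(-487) + 109811)/(436891 + x(-49)) = (-767*(-487) + 109811)/(436891 - 49) = (373529 + 109811)/436842 = 483340*(1/436842) = 241670/218421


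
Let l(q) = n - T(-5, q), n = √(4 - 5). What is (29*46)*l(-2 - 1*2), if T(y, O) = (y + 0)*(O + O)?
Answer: -53360 + 1334*I ≈ -53360.0 + 1334.0*I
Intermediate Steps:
T(y, O) = 2*O*y (T(y, O) = y*(2*O) = 2*O*y)
n = I (n = √(-1) = I ≈ 1.0*I)
l(q) = I + 10*q (l(q) = I - 2*q*(-5) = I - (-10)*q = I + 10*q)
(29*46)*l(-2 - 1*2) = (29*46)*(I + 10*(-2 - 1*2)) = 1334*(I + 10*(-2 - 2)) = 1334*(I + 10*(-4)) = 1334*(I - 40) = 1334*(-40 + I) = -53360 + 1334*I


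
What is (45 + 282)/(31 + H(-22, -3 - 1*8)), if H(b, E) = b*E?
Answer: 109/91 ≈ 1.1978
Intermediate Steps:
H(b, E) = E*b
(45 + 282)/(31 + H(-22, -3 - 1*8)) = (45 + 282)/(31 + (-3 - 1*8)*(-22)) = 327/(31 + (-3 - 8)*(-22)) = 327/(31 - 11*(-22)) = 327/(31 + 242) = 327/273 = 327*(1/273) = 109/91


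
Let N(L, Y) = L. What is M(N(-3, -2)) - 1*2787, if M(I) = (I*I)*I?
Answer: -2814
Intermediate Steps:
M(I) = I³ (M(I) = I²*I = I³)
M(N(-3, -2)) - 1*2787 = (-3)³ - 1*2787 = -27 - 2787 = -2814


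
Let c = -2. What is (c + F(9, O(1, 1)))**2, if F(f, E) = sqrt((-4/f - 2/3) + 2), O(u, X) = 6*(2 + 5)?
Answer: 44/9 - 8*sqrt(2)/3 ≈ 1.1177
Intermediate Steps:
O(u, X) = 42 (O(u, X) = 6*7 = 42)
F(f, E) = sqrt(4/3 - 4/f) (F(f, E) = sqrt((-4/f - 2*1/3) + 2) = sqrt((-4/f - 2/3) + 2) = sqrt((-2/3 - 4/f) + 2) = sqrt(4/3 - 4/f))
(c + F(9, O(1, 1)))**2 = (-2 + sqrt(4/3 - 4/9))**2 = (-2 + sqrt(8/9))**2 = (-2 + 2*sqrt(2)/3)**2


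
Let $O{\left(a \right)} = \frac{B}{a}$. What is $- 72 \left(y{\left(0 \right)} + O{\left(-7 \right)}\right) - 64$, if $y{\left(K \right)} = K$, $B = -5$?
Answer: $- \frac{808}{7} \approx -115.43$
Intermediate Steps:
$O{\left(a \right)} = - \frac{5}{a}$
$- 72 \left(y{\left(0 \right)} + O{\left(-7 \right)}\right) - 64 = - 72 \left(0 - \frac{5}{-7}\right) - 64 = - 72 \left(0 - - \frac{5}{7}\right) - 64 = - 72 \left(0 + \frac{5}{7}\right) - 64 = \left(-72\right) \frac{5}{7} - 64 = - \frac{360}{7} - 64 = - \frac{808}{7}$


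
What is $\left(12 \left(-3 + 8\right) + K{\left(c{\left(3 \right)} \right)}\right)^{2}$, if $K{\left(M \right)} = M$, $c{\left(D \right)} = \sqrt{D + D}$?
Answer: $\left(60 + \sqrt{6}\right)^{2} \approx 3899.9$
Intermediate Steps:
$c{\left(D \right)} = \sqrt{2} \sqrt{D}$ ($c{\left(D \right)} = \sqrt{2 D} = \sqrt{2} \sqrt{D}$)
$\left(12 \left(-3 + 8\right) + K{\left(c{\left(3 \right)} \right)}\right)^{2} = \left(12 \left(-3 + 8\right) + \sqrt{2} \sqrt{3}\right)^{2} = \left(12 \cdot 5 + \sqrt{6}\right)^{2} = \left(60 + \sqrt{6}\right)^{2}$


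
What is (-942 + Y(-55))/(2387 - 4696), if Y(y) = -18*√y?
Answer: 942/2309 + 18*I*√55/2309 ≈ 0.40797 + 0.057814*I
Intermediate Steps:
(-942 + Y(-55))/(2387 - 4696) = (-942 - 18*I*√55)/(2387 - 4696) = (-942 - 18*I*√55)/(-2309) = (-942 - 18*I*√55)*(-1/2309) = 942/2309 + 18*I*√55/2309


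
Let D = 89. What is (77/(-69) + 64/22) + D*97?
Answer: 6553808/759 ≈ 8634.8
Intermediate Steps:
(77/(-69) + 64/22) + D*97 = (77/(-69) + 64/22) + 89*97 = (77*(-1/69) + 64*(1/22)) + 8633 = (-77/69 + 32/11) + 8633 = 1361/759 + 8633 = 6553808/759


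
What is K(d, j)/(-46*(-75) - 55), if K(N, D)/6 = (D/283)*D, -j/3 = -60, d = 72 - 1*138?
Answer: 38880/192157 ≈ 0.20233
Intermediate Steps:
d = -66 (d = 72 - 138 = -66)
j = 180 (j = -3*(-60) = 180)
K(N, D) = 6*D²/283 (K(N, D) = 6*((D/283)*D) = 6*(D²/283) = 6*D²/283)
K(d, j)/(-46*(-75) - 55) = ((6/283)*180²)/(-46*(-75) - 55) = ((6/283)*32400)/(3450 - 55) = (194400/283)/3395 = (194400/283)*(1/3395) = 38880/192157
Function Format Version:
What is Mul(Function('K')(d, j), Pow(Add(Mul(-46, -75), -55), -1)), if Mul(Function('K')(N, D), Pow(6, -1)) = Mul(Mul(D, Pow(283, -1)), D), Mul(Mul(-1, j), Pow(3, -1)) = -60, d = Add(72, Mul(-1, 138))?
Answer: Rational(38880, 192157) ≈ 0.20233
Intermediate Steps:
d = -66 (d = Add(72, -138) = -66)
j = 180 (j = Mul(-3, -60) = 180)
Function('K')(N, D) = Mul(Rational(6, 283), Pow(D, 2)) (Function('K')(N, D) = Mul(6, Mul(Mul(D, Pow(283, -1)), D)) = Mul(6, Mul(Mul(D, Rational(1, 283)), D)) = Mul(6, Mul(Mul(Rational(1, 283), D), D)) = Mul(6, Mul(Rational(1, 283), Pow(D, 2))) = Mul(Rational(6, 283), Pow(D, 2)))
Mul(Function('K')(d, j), Pow(Add(Mul(-46, -75), -55), -1)) = Mul(Mul(Rational(6, 283), Pow(180, 2)), Pow(Add(Mul(-46, -75), -55), -1)) = Mul(Mul(Rational(6, 283), 32400), Pow(Add(3450, -55), -1)) = Mul(Rational(194400, 283), Pow(3395, -1)) = Mul(Rational(194400, 283), Rational(1, 3395)) = Rational(38880, 192157)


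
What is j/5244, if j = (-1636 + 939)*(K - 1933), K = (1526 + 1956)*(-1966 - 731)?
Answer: 6546842239/5244 ≈ 1.2484e+6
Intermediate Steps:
K = -9390954 (K = 3482*(-2697) = -9390954)
j = 6546842239 (j = (-1636 + 939)*(-9390954 - 1933) = -697*(-9392887) = 6546842239)
j/5244 = 6546842239/5244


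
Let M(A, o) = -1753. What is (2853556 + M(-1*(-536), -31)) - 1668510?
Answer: 1183293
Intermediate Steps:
(2853556 + M(-1*(-536), -31)) - 1668510 = (2853556 - 1753) - 1668510 = 2851803 - 1668510 = 1183293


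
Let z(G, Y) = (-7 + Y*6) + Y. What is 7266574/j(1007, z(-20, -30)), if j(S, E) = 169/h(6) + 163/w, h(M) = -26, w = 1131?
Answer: -16436990388/14377 ≈ -1.1433e+6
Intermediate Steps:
z(G, Y) = -7 + 7*Y (z(G, Y) = (-7 + 6*Y) + Y = -7 + 7*Y)
j(S, E) = -14377/2262 (j(S, E) = 169/(-26) + 163/1131 = 169*(-1/26) + 163*(1/1131) = -13/2 + 163/1131 = -14377/2262)
7266574/j(1007, z(-20, -30)) = 7266574/(-14377/2262) = 7266574*(-2262/14377) = -16436990388/14377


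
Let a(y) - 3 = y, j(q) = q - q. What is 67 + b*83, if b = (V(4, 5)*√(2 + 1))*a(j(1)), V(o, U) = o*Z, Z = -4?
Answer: 67 - 3984*√3 ≈ -6833.5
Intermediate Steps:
j(q) = 0
a(y) = 3 + y
V(o, U) = -4*o (V(o, U) = o*(-4) = -4*o)
b = -48*√3 (b = ((-4*4)*√(2 + 1))*(3 + 0) = -16*√3*3 = -48*√3 ≈ -83.138)
67 + b*83 = 67 - 48*√3*83 = 67 - 3984*√3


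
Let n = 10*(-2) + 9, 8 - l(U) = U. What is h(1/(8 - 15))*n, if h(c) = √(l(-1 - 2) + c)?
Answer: -22*√133/7 ≈ -36.245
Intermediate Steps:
l(U) = 8 - U
h(c) = √(11 + c) (h(c) = √((8 - (-1 - 2)) + c) = √((8 - 1*(-3)) + c) = √((8 + 3) + c) = √(11 + c))
n = -11 (n = -20 + 9 = -11)
h(1/(8 - 15))*n = √(11 + 1/(8 - 15))*(-11) = √(11 + 1/(-7))*(-11) = √(11 - ⅐)*(-11) = √(76/7)*(-11) = (2*√133/7)*(-11) = -22*√133/7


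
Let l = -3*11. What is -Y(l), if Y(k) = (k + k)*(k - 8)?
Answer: -2706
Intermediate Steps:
l = -33
Y(k) = 2*k*(-8 + k) (Y(k) = (2*k)*(-8 + k) = 2*k*(-8 + k))
-Y(l) = -2*(-33)*(-8 - 33) = -2*(-33)*(-41) = -1*2706 = -2706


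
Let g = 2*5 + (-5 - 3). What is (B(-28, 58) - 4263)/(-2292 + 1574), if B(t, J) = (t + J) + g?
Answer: 4231/718 ≈ 5.8928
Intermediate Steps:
g = 2 (g = 10 - 8 = 2)
B(t, J) = 2 + J + t (B(t, J) = (t + J) + 2 = (J + t) + 2 = 2 + J + t)
(B(-28, 58) - 4263)/(-2292 + 1574) = ((2 + 58 - 28) - 4263)/(-2292 + 1574) = (32 - 4263)/(-718) = -4231*(-1/718) = 4231/718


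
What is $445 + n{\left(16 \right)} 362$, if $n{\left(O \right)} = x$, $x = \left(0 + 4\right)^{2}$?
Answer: $6237$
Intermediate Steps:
$x = 16$ ($x = 4^{2} = 16$)
$n{\left(O \right)} = 16$
$445 + n{\left(16 \right)} 362 = 445 + 16 \cdot 362 = 445 + 5792 = 6237$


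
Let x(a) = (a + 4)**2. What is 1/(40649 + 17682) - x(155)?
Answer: -1474666010/58331 ≈ -25281.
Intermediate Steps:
x(a) = (4 + a)**2
1/(40649 + 17682) - x(155) = 1/(40649 + 17682) - (4 + 155)**2 = 1/58331 - 1*159**2 = 1/58331 - 1*25281 = 1/58331 - 25281 = -1474666010/58331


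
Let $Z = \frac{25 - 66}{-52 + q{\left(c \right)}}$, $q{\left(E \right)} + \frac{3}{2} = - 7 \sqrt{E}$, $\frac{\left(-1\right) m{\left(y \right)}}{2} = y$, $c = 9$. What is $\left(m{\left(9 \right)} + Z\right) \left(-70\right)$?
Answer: $\frac{182000}{149} \approx 1221.5$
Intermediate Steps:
$m{\left(y \right)} = - 2 y$
$q{\left(E \right)} = - \frac{3}{2} - 7 \sqrt{E}$
$Z = \frac{82}{149}$ ($Z = \frac{25 - 66}{-52 - \left(\frac{3}{2} + 7 \sqrt{9}\right)} = - \frac{41}{-52 - \frac{45}{2}} = - \frac{41}{- \frac{149}{2}} = \left(-41\right) \left(- \frac{2}{149}\right) = \frac{82}{149} \approx 0.55034$)
$\left(m{\left(9 \right)} + Z\right) \left(-70\right) = \left(\left(-2\right) 9 + \frac{82}{149}\right) \left(-70\right) = \left(-18 + \frac{82}{149}\right) \left(-70\right) = \left(- \frac{2600}{149}\right) \left(-70\right) = \frac{182000}{149}$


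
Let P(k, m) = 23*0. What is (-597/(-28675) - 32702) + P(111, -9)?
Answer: -937729253/28675 ≈ -32702.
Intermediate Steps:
P(k, m) = 0
(-597/(-28675) - 32702) + P(111, -9) = (-597/(-28675) - 32702) + 0 = (-597*(-1/28675) - 32702) + 0 = (597/28675 - 32702) + 0 = -937729253/28675 + 0 = -937729253/28675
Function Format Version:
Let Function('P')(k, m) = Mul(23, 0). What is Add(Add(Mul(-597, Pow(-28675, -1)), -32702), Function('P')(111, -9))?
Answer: Rational(-937729253, 28675) ≈ -32702.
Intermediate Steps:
Function('P')(k, m) = 0
Add(Add(Mul(-597, Pow(-28675, -1)), -32702), Function('P')(111, -9)) = Add(Add(Mul(-597, Pow(-28675, -1)), -32702), 0) = Add(Add(Mul(-597, Rational(-1, 28675)), -32702), 0) = Add(Add(Rational(597, 28675), -32702), 0) = Add(Rational(-937729253, 28675), 0) = Rational(-937729253, 28675)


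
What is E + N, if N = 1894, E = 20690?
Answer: 22584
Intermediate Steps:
E + N = 20690 + 1894 = 22584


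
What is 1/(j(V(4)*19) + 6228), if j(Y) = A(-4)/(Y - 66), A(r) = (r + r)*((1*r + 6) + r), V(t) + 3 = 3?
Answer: 33/205516 ≈ 0.00016057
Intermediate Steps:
V(t) = 0 (V(t) = -3 + 3 = 0)
A(r) = 2*r*(6 + 2*r) (A(r) = (2*r)*((r + 6) + r) = (2*r)*((6 + r) + r) = (2*r)*(6 + 2*r) = 2*r*(6 + 2*r))
j(Y) = 16/(-66 + Y) (j(Y) = (4*(-4)*(3 - 4))/(Y - 66) = (4*(-4)*(-1))/(-66 + Y) = 16/(-66 + Y))
1/(j(V(4)*19) + 6228) = 1/(16/(-66 + 0*19) + 6228) = 1/(16/(-66 + 0) + 6228) = 1/(16/(-66) + 6228) = 1/(16*(-1/66) + 6228) = 1/(-8/33 + 6228) = 1/(205516/33) = 33/205516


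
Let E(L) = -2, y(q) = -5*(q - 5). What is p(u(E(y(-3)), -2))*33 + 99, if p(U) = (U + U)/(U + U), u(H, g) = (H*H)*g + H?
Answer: 132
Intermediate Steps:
y(q) = 25 - 5*q (y(q) = -5*(-5 + q) = 25 - 5*q)
u(H, g) = H + g*H**2 (u(H, g) = H**2*g + H = g*H**2 + H = H + g*H**2)
p(U) = 1 (p(U) = (2*U)/((2*U)) = (2*U)*(1/(2*U)) = 1)
p(u(E(y(-3)), -2))*33 + 99 = 1*33 + 99 = 33 + 99 = 132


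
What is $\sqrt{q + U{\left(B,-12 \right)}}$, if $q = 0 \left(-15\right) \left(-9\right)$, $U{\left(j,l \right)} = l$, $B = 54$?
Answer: $2 i \sqrt{3} \approx 3.4641 i$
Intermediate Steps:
$q = 0$ ($q = 0 \left(-9\right) = 0$)
$\sqrt{q + U{\left(B,-12 \right)}} = \sqrt{0 - 12} = \sqrt{-12} = 2 i \sqrt{3}$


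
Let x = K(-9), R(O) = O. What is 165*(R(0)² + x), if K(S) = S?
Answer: -1485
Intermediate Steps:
x = -9
165*(R(0)² + x) = 165*(0² - 9) = 165*(0 - 9) = 165*(-9) = -1485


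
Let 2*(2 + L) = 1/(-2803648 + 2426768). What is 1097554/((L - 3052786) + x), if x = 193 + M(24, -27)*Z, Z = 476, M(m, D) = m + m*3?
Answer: -827292303040/2266480190241 ≈ -0.36501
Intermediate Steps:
M(m, D) = 4*m (M(m, D) = m + 3*m = 4*m)
x = 45889 (x = 193 + (4*24)*476 = 193 + 96*476 = 193 + 45696 = 45889)
L = -1507521/753760 (L = -2 + 1/(2*(-2803648 + 2426768)) = -2 + (1/2)/(-376880) = -2 + (1/2)*(-1/376880) = -2 - 1/753760 = -1507521/753760 ≈ -2.0000)
1097554/((L - 3052786) + x) = 1097554/((-1507521/753760 - 3052786) + 45889) = 1097554/(-2301069482881/753760 + 45889) = 1097554/(-2266480190241/753760) = 1097554*(-753760/2266480190241) = -827292303040/2266480190241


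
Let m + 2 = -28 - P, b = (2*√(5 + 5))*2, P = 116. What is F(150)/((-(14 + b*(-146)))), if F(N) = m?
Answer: -511/852591 - 21316*√10/852591 ≈ -0.079661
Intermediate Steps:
b = 4*√10 (b = (2*√10)*2 = 4*√10 ≈ 12.649)
m = -146 (m = -2 + (-28 - 1*116) = -2 + (-28 - 116) = -2 - 144 = -146)
F(N) = -146
F(150)/((-(14 + b*(-146)))) = -146*(-1/(14 + (4*√10)*(-146))) = -146*(-1/(14 - 584*√10)) = -146/(-14 + 584*√10)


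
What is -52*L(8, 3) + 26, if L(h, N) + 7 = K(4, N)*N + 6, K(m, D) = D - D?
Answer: 78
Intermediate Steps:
K(m, D) = 0
L(h, N) = -1 (L(h, N) = -7 + (0*N + 6) = -7 + (0 + 6) = -7 + 6 = -1)
-52*L(8, 3) + 26 = -52*(-1) + 26 = 52 + 26 = 78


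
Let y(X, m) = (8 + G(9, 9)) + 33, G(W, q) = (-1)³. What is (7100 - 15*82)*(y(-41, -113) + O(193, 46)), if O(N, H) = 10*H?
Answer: 2935000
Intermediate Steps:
G(W, q) = -1
y(X, m) = 40 (y(X, m) = (8 - 1) + 33 = 7 + 33 = 40)
(7100 - 15*82)*(y(-41, -113) + O(193, 46)) = (7100 - 15*82)*(40 + 10*46) = (7100 - 1230)*(40 + 460) = 5870*500 = 2935000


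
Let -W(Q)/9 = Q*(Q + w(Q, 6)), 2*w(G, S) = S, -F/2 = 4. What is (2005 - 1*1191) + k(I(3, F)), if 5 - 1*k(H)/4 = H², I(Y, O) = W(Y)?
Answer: -104142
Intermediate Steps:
F = -8 (F = -2*4 = -8)
w(G, S) = S/2
W(Q) = -9*Q*(3 + Q) (W(Q) = -9*Q*(Q + (½)*6) = -9*Q*(Q + 3) = -9*Q*(3 + Q))
I(Y, O) = -9*Y*(3 + Y)
k(H) = 20 - 4*H²
(2005 - 1*1191) + k(I(3, F)) = (2005 - 1*1191) + (20 - 4*729*(3 + 3)²) = (2005 - 1191) + (20 - 4*(-9*3*6)²) = 814 + (20 - 4*(-162)²) = 814 + (20 - 4*26244) = 814 + (20 - 104976) = 814 - 104956 = -104142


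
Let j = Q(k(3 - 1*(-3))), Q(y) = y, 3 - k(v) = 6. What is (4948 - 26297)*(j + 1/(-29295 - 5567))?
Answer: 2232827863/34862 ≈ 64048.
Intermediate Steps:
k(v) = -3 (k(v) = 3 - 1*6 = 3 - 6 = -3)
j = -3
(4948 - 26297)*(j + 1/(-29295 - 5567)) = (4948 - 26297)*(-3 + 1/(-29295 - 5567)) = -21349*(-3 + 1/(-34862)) = -21349*(-3 - 1/34862) = -21349*(-104587/34862) = 2232827863/34862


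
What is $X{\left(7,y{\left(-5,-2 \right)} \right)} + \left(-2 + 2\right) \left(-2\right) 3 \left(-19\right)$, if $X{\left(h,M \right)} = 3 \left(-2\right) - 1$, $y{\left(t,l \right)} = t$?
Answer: $-7$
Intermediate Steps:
$X{\left(h,M \right)} = -7$ ($X{\left(h,M \right)} = -6 - 1 = -7$)
$X{\left(7,y{\left(-5,-2 \right)} \right)} + \left(-2 + 2\right) \left(-2\right) 3 \left(-19\right) = -7 + \left(-2 + 2\right) \left(-2\right) 3 \left(-19\right) = -7 + 0 \left(-2\right) \left(-57\right) = -7 + 0 \left(-57\right) = -7 + 0 = -7$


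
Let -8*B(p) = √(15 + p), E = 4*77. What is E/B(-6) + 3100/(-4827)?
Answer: -3967676/4827 ≈ -821.98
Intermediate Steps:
E = 308
B(p) = -√(15 + p)/8
E/B(-6) + 3100/(-4827) = 308/((-√(15 - 6)/8)) + 3100/(-4827) = 308/((-√9/8)) + 3100*(-1/4827) = 308/((-⅛*3)) - 3100/4827 = 308/(-3/8) - 3100/4827 = 308*(-8/3) - 3100/4827 = -2464/3 - 3100/4827 = -3967676/4827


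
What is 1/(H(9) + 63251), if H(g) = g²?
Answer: 1/63332 ≈ 1.5790e-5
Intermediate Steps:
1/(H(9) + 63251) = 1/(9² + 63251) = 1/(81 + 63251) = 1/63332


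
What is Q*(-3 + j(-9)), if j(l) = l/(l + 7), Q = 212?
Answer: 318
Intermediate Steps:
j(l) = l/(7 + l)
Q*(-3 + j(-9)) = 212*(-3 - 9/(7 - 9)) = 212*(-3 - 9/(-2)) = 212*(-3 - 9*(-1/2)) = 212*(-3 + 9/2) = 212*(3/2) = 318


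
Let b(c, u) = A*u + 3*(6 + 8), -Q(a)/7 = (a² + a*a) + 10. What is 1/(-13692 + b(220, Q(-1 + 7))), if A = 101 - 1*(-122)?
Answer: -1/141652 ≈ -7.0596e-6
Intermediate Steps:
A = 223 (A = 101 + 122 = 223)
Q(a) = -70 - 14*a² (Q(a) = -7*((a² + a*a) + 10) = -7*((a² + a²) + 10) = -7*(2*a² + 10) = -7*(10 + 2*a²) = -70 - 14*a²)
b(c, u) = 42 + 223*u (b(c, u) = 223*u + 3*(6 + 8) = 223*u + 3*14 = 223*u + 42 = 42 + 223*u)
1/(-13692 + b(220, Q(-1 + 7))) = 1/(-13692 + (42 + 223*(-70 - 14*(-1 + 7)²))) = 1/(-13692 + (42 + 223*(-70 - 14*6²))) = 1/(-13692 + (42 + 223*(-70 - 14*36))) = 1/(-13692 + (42 + 223*(-70 - 504))) = 1/(-13692 + (42 + 223*(-574))) = 1/(-13692 + (42 - 128002)) = 1/(-13692 - 127960) = 1/(-141652) = -1/141652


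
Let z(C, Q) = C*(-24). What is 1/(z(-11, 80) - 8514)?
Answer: -1/8250 ≈ -0.00012121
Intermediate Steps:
z(C, Q) = -24*C
1/(z(-11, 80) - 8514) = 1/(-24*(-11) - 8514) = 1/(264 - 8514) = 1/(-8250) = -1/8250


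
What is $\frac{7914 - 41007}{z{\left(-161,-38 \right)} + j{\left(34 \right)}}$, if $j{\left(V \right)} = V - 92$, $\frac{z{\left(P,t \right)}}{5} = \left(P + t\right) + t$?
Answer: $\frac{33093}{1243} \approx 26.624$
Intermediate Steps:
$z{\left(P,t \right)} = 5 P + 10 t$ ($z{\left(P,t \right)} = 5 \left(\left(P + t\right) + t\right) = 5 \left(P + 2 t\right) = 5 P + 10 t$)
$j{\left(V \right)} = -92 + V$
$\frac{7914 - 41007}{z{\left(-161,-38 \right)} + j{\left(34 \right)}} = \frac{7914 - 41007}{\left(5 \left(-161\right) + 10 \left(-38\right)\right) + \left(-92 + 34\right)} = - \frac{33093}{\left(-805 - 380\right) - 58} = - \frac{33093}{-1185 - 58} = - \frac{33093}{-1243} = \left(-33093\right) \left(- \frac{1}{1243}\right) = \frac{33093}{1243}$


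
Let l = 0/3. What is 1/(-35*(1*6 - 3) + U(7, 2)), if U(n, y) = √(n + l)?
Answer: -15/1574 - √7/11018 ≈ -0.0097700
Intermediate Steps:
l = 0 (l = 0*(⅓) = 0)
U(n, y) = √n (U(n, y) = √(n + 0) = √n)
1/(-35*(1*6 - 3) + U(7, 2)) = 1/(-35*(1*6 - 3) + √7) = 1/(-35*(6 - 3) + √7) = 1/(-35*3 + √7) = 1/(-105 + √7)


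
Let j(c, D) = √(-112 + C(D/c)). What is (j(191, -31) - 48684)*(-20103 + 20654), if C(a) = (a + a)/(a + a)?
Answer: -26824884 + 551*I*√111 ≈ -2.6825e+7 + 5805.1*I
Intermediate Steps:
C(a) = 1 (C(a) = (2*a)/((2*a)) = (2*a)*(1/(2*a)) = 1)
j(c, D) = I*√111 (j(c, D) = √(-112 + 1) = √(-111) = I*√111)
(j(191, -31) - 48684)*(-20103 + 20654) = (I*√111 - 48684)*(-20103 + 20654) = (-48684 + I*√111)*551 = -26824884 + 551*I*√111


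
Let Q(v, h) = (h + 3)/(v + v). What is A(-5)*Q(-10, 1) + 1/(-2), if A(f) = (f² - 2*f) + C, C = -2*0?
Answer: -15/2 ≈ -7.5000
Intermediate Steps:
Q(v, h) = (3 + h)/(2*v) (Q(v, h) = (3 + h)/((2*v)) = (3 + h)*(1/(2*v)) = (3 + h)/(2*v))
C = 0
A(f) = f² - 2*f (A(f) = (f² - 2*f) + 0 = f² - 2*f)
A(-5)*Q(-10, 1) + 1/(-2) = (-5*(-2 - 5))*((½)*(3 + 1)/(-10)) + 1/(-2) = (-5*(-7))*((½)*(-⅒)*4) - ½ = 35*(-⅕) - ½ = -7 - ½ = -15/2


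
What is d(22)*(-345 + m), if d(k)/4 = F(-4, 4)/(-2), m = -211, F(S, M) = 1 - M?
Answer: -3336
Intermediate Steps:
d(k) = 6 (d(k) = 4*((1 - 1*4)/(-2)) = 4*((1 - 4)*(-1/2)) = 4*(-3*(-1/2)) = 4*(3/2) = 6)
d(22)*(-345 + m) = 6*(-345 - 211) = 6*(-556) = -3336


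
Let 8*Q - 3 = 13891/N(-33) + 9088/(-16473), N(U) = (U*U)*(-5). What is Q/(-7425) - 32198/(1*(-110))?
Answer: 129960685940029/443992650750 ≈ 292.71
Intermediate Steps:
N(U) = -5*U**2 (N(U) = U**2*(-5) = -5*U**2)
Q = -768679/59796990 (Q = 3/8 + (13891/((-5*(-33)**2)) + 9088/(-16473))/8 = 3/8 + (13891/((-5*1089)) + 9088*(-1/16473))/8 = 3/8 + (13891/(-5445) - 9088/16473)/8 = 3/8 + (13891*(-1/5445) - 9088/16473)/8 = 3/8 + (-13891/5445 - 9088/16473)/8 = 3/8 + (1/8)*(-92770201/29898495) = 3/8 - 92770201/239187960 = -768679/59796990 ≈ -0.012855)
Q/(-7425) - 32198/(1*(-110)) = -768679/59796990/(-7425) - 32198/(1*(-110)) = -768679/59796990*(-1/7425) - 32198/(-110) = 768679/443992650750 - 32198*(-1/110) = 768679/443992650750 + 16099/55 = 129960685940029/443992650750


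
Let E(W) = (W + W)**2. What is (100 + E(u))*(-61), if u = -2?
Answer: -7076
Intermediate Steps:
E(W) = 4*W**2 (E(W) = (2*W)**2 = 4*W**2)
(100 + E(u))*(-61) = (100 + 4*(-2)**2)*(-61) = (100 + 4*4)*(-61) = (100 + 16)*(-61) = 116*(-61) = -7076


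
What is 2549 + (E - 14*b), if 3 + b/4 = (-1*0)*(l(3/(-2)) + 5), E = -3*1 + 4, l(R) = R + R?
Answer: 2718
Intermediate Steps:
l(R) = 2*R
E = 1 (E = -3 + 4 = 1)
b = -12 (b = -12 + 4*((-1*0)*(2*(3/(-2)) + 5)) = -12 + 4*(0*(2*(3*(-½)) + 5)) = -12 + 4*(0*(2*(-3/2) + 5)) = -12 + 4*(0*(-3 + 5)) = -12 + 4*(0*2) = -12 + 4*0 = -12 + 0 = -12)
2549 + (E - 14*b) = 2549 + (1 - 14*(-12)) = 2549 + (1 + 168) = 2549 + 169 = 2718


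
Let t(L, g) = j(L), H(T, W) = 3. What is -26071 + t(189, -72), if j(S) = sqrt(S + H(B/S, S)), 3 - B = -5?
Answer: -26071 + 8*sqrt(3) ≈ -26057.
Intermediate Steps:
B = 8 (B = 3 - 1*(-5) = 3 + 5 = 8)
j(S) = sqrt(3 + S) (j(S) = sqrt(S + 3) = sqrt(3 + S))
t(L, g) = sqrt(3 + L)
-26071 + t(189, -72) = -26071 + sqrt(3 + 189) = -26071 + sqrt(192) = -26071 + 8*sqrt(3)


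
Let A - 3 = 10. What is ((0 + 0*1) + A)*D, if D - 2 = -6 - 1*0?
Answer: -52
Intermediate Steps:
D = -4 (D = 2 + (-6 - 1*0) = 2 + (-6 + 0) = 2 - 6 = -4)
A = 13 (A = 3 + 10 = 13)
((0 + 0*1) + A)*D = ((0 + 0*1) + 13)*(-4) = ((0 + 0) + 13)*(-4) = (0 + 13)*(-4) = 13*(-4) = -52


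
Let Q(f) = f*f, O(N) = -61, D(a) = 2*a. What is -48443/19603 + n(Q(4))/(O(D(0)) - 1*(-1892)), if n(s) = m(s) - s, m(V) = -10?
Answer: -89208811/35893093 ≈ -2.4854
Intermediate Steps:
Q(f) = f²
n(s) = -10 - s
-48443/19603 + n(Q(4))/(O(D(0)) - 1*(-1892)) = -48443/19603 + (-10 - 1*4²)/(-61 - 1*(-1892)) = -48443*1/19603 + (-10 - 1*16)/(-61 + 1892) = -48443/19603 + (-10 - 16)/1831 = -48443/19603 - 26*1/1831 = -48443/19603 - 26/1831 = -89208811/35893093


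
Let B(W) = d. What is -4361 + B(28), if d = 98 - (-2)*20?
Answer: -4223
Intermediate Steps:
d = 138 (d = 98 - 1*(-40) = 98 + 40 = 138)
B(W) = 138
-4361 + B(28) = -4361 + 138 = -4223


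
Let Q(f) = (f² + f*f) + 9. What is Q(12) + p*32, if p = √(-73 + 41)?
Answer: 297 + 128*I*√2 ≈ 297.0 + 181.02*I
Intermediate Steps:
Q(f) = 9 + 2*f² (Q(f) = (f² + f²) + 9 = 2*f² + 9 = 9 + 2*f²)
p = 4*I*√2 (p = √(-32) = 4*I*√2 ≈ 5.6569*I)
Q(12) + p*32 = (9 + 2*12²) + (4*I*√2)*32 = (9 + 2*144) + 128*I*√2 = (9 + 288) + 128*I*√2 = 297 + 128*I*√2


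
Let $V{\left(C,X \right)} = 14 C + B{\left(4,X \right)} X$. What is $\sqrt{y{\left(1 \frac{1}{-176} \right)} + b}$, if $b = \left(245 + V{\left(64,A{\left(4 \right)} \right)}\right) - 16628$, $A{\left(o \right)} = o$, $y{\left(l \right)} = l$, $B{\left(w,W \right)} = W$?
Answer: $\frac{i \sqrt{29951867}}{44} \approx 124.38 i$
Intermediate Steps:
$V{\left(C,X \right)} = X^{2} + 14 C$ ($V{\left(C,X \right)} = 14 C + X X = 14 C + X^{2} = X^{2} + 14 C$)
$b = -15471$ ($b = \left(245 + \left(4^{2} + 14 \cdot 64\right)\right) - 16628 = \left(245 + \left(16 + 896\right)\right) - 16628 = \left(245 + 912\right) - 16628 = 1157 - 16628 = -15471$)
$\sqrt{y{\left(1 \frac{1}{-176} \right)} + b} = \sqrt{1 \frac{1}{-176} - 15471} = \sqrt{1 \left(- \frac{1}{176}\right) - 15471} = \sqrt{- \frac{1}{176} - 15471} = \sqrt{- \frac{2722897}{176}} = \frac{i \sqrt{29951867}}{44}$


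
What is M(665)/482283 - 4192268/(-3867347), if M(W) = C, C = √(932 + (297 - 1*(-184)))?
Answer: 246604/227491 + √157/160761 ≈ 1.0841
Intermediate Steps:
C = 3*√157 (C = √(932 + (297 + 184)) = √(932 + 481) = √1413 = 3*√157 ≈ 37.590)
M(W) = 3*√157
M(665)/482283 - 4192268/(-3867347) = (3*√157)/482283 - 4192268/(-3867347) = (3*√157)*(1/482283) - 4192268*(-1/3867347) = √157/160761 + 246604/227491 = 246604/227491 + √157/160761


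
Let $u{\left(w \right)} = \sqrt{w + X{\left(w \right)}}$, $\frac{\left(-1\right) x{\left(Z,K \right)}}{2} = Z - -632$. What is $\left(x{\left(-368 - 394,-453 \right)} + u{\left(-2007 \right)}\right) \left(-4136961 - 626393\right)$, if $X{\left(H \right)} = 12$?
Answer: $-1238472040 - 4763354 i \sqrt{1995} \approx -1.2385 \cdot 10^{9} - 2.1276 \cdot 10^{8} i$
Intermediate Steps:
$x{\left(Z,K \right)} = -1264 - 2 Z$ ($x{\left(Z,K \right)} = - 2 \left(Z - -632\right) = - 2 \left(Z + 632\right) = - 2 \left(632 + Z\right) = -1264 - 2 Z$)
$u{\left(w \right)} = \sqrt{12 + w}$ ($u{\left(w \right)} = \sqrt{w + 12} = \sqrt{12 + w}$)
$\left(x{\left(-368 - 394,-453 \right)} + u{\left(-2007 \right)}\right) \left(-4136961 - 626393\right) = \left(\left(-1264 - 2 \left(-368 - 394\right)\right) + \sqrt{12 - 2007}\right) \left(-4136961 - 626393\right) = \left(\left(-1264 - -1524\right) + \sqrt{-1995}\right) \left(-4763354\right) = \left(\left(-1264 + 1524\right) + i \sqrt{1995}\right) \left(-4763354\right) = \left(260 + i \sqrt{1995}\right) \left(-4763354\right) = -1238472040 - 4763354 i \sqrt{1995}$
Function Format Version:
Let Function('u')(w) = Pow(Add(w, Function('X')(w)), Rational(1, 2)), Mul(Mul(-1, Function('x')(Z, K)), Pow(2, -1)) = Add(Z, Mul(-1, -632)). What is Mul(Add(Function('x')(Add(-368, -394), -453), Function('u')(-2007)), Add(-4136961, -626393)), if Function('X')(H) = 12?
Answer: Add(-1238472040, Mul(-4763354, I, Pow(1995, Rational(1, 2)))) ≈ Add(-1.2385e+9, Mul(-2.1276e+8, I))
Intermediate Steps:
Function('x')(Z, K) = Add(-1264, Mul(-2, Z)) (Function('x')(Z, K) = Mul(-2, Add(Z, Mul(-1, -632))) = Mul(-2, Add(Z, 632)) = Mul(-2, Add(632, Z)) = Add(-1264, Mul(-2, Z)))
Function('u')(w) = Pow(Add(12, w), Rational(1, 2)) (Function('u')(w) = Pow(Add(w, 12), Rational(1, 2)) = Pow(Add(12, w), Rational(1, 2)))
Mul(Add(Function('x')(Add(-368, -394), -453), Function('u')(-2007)), Add(-4136961, -626393)) = Mul(Add(Add(-1264, Mul(-2, Add(-368, -394))), Pow(Add(12, -2007), Rational(1, 2))), Add(-4136961, -626393)) = Mul(Add(Add(-1264, Mul(-2, -762)), Pow(-1995, Rational(1, 2))), -4763354) = Mul(Add(Add(-1264, 1524), Mul(I, Pow(1995, Rational(1, 2)))), -4763354) = Mul(Add(260, Mul(I, Pow(1995, Rational(1, 2)))), -4763354) = Add(-1238472040, Mul(-4763354, I, Pow(1995, Rational(1, 2))))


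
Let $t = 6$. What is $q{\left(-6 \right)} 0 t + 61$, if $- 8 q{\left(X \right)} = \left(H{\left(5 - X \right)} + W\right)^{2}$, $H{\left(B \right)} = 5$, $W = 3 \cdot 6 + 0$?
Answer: $61$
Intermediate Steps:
$W = 18$ ($W = 18 + 0 = 18$)
$q{\left(X \right)} = - \frac{529}{8}$ ($q{\left(X \right)} = - \frac{\left(5 + 18\right)^{2}}{8} = - \frac{23^{2}}{8} = \left(- \frac{1}{8}\right) 529 = - \frac{529}{8}$)
$q{\left(-6 \right)} 0 t + 61 = - \frac{529 \cdot 0 \cdot 6}{8} + 61 = \left(- \frac{529}{8}\right) 0 + 61 = 0 + 61 = 61$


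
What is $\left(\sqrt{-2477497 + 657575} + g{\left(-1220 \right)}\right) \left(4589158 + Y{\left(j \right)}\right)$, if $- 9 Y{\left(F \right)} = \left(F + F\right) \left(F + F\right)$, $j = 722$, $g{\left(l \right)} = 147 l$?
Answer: $- \frac{2344409357080}{3} + \frac{39217286 i \sqrt{1819922}}{9} \approx -7.8147 \cdot 10^{11} + 5.8784 \cdot 10^{9} i$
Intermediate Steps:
$Y{\left(F \right)} = - \frac{4 F^{2}}{9}$ ($Y{\left(F \right)} = - \frac{\left(F + F\right) \left(F + F\right)}{9} = - \frac{2 F 2 F}{9} = - \frac{4 F^{2}}{9}$)
$\left(\sqrt{-2477497 + 657575} + g{\left(-1220 \right)}\right) \left(4589158 + Y{\left(j \right)}\right) = \left(\sqrt{-2477497 + 657575} + 147 \left(-1220\right)\right) \left(4589158 - \frac{4 \cdot 722^{2}}{9}\right) = \left(\sqrt{-1819922} - 179340\right) \left(4589158 - \frac{2085136}{9}\right) = \left(i \sqrt{1819922} - 179340\right) \left(4589158 - \frac{2085136}{9}\right) = \left(-179340 + i \sqrt{1819922}\right) \frac{39217286}{9} = - \frac{2344409357080}{3} + \frac{39217286 i \sqrt{1819922}}{9}$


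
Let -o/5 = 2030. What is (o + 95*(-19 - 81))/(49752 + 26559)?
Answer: -6550/25437 ≈ -0.25750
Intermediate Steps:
o = -10150 (o = -5*2030 = -10150)
(o + 95*(-19 - 81))/(49752 + 26559) = (-10150 + 95*(-19 - 81))/(49752 + 26559) = (-10150 + 95*(-100))/76311 = (-10150 - 9500)*(1/76311) = -19650*1/76311 = -6550/25437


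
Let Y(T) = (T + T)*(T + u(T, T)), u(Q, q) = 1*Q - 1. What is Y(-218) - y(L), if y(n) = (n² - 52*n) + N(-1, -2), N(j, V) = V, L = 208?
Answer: 158086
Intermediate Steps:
u(Q, q) = -1 + Q (u(Q, q) = Q - 1 = -1 + Q)
Y(T) = 2*T*(-1 + 2*T) (Y(T) = (T + T)*(T + (-1 + T)) = (2*T)*(-1 + 2*T) = 2*T*(-1 + 2*T))
y(n) = -2 + n² - 52*n (y(n) = (n² - 52*n) - 2 = -2 + n² - 52*n)
Y(-218) - y(L) = 2*(-218)*(-1 + 2*(-218)) - (-2 + 208² - 52*208) = 2*(-218)*(-1 - 436) - (-2 + 43264 - 10816) = 2*(-218)*(-437) - 1*32446 = 190532 - 32446 = 158086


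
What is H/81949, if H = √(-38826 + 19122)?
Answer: 2*I*√4926/81949 ≈ 0.0017129*I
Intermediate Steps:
H = 2*I*√4926 (H = √(-19704) = 2*I*√4926 ≈ 140.37*I)
H/81949 = (2*I*√4926)/81949 = (2*I*√4926)*(1/81949) = 2*I*√4926/81949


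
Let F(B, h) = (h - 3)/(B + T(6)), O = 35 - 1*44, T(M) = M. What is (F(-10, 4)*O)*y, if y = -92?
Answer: -207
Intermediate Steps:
O = -9 (O = 35 - 44 = -9)
F(B, h) = (-3 + h)/(6 + B) (F(B, h) = (h - 3)/(B + 6) = (-3 + h)/(6 + B))
(F(-10, 4)*O)*y = (((-3 + 4)/(6 - 10))*(-9))*(-92) = ((1/(-4))*(-9))*(-92) = (-1/4*1*(-9))*(-92) = -1/4*(-9)*(-92) = (9/4)*(-92) = -207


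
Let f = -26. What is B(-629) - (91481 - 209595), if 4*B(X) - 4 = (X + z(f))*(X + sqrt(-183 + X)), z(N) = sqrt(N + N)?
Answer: 868101/4 - sqrt(2639) - 629*I*sqrt(13)/2 - 629*I*sqrt(203)/2 ≈ 2.1697e+5 - 5614.9*I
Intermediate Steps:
z(N) = sqrt(2)*sqrt(N) (z(N) = sqrt(2*N) = sqrt(2)*sqrt(N))
B(X) = 1 + (X + sqrt(-183 + X))*(X + 2*I*sqrt(13))/4 (B(X) = 1 + ((X + sqrt(2)*sqrt(-26))*(X + sqrt(-183 + X)))/4 = 1 + ((X + sqrt(2)*(I*sqrt(26)))*(X + sqrt(-183 + X)))/4 = 1 + ((X + 2*I*sqrt(13))*(X + sqrt(-183 + X)))/4 = 1 + ((X + sqrt(-183 + X))*(X + 2*I*sqrt(13)))/4 = 1 + (X + sqrt(-183 + X))*(X + 2*I*sqrt(13))/4)
B(-629) - (91481 - 209595) = (1 + (1/4)*(-629)**2 + (1/4)*(-629)*sqrt(-183 - 629) + (1/2)*I*(-629)*sqrt(13) + I*sqrt(13)*sqrt(-183 - 629)/2) - (91481 - 209595) = (1 + (1/4)*395641 + (1/4)*(-629)*sqrt(-812) - 629*I*sqrt(13)/2 + I*sqrt(13)*sqrt(-812)/2) - 1*(-118114) = (1 + 395641/4 + (1/4)*(-629)*(2*I*sqrt(203)) - 629*I*sqrt(13)/2 + I*sqrt(13)*(2*I*sqrt(203))/2) + 118114 = (1 + 395641/4 - 629*I*sqrt(203)/2 - 629*I*sqrt(13)/2 - sqrt(2639)) + 118114 = (395645/4 - sqrt(2639) - 629*I*sqrt(13)/2 - 629*I*sqrt(203)/2) + 118114 = 868101/4 - sqrt(2639) - 629*I*sqrt(13)/2 - 629*I*sqrt(203)/2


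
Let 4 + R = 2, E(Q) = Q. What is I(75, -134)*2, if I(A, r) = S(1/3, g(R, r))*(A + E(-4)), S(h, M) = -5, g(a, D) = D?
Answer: -710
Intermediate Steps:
R = -2 (R = -4 + 2 = -2)
I(A, r) = 20 - 5*A (I(A, r) = -5*(A - 4) = -5*(-4 + A) = 20 - 5*A)
I(75, -134)*2 = (20 - 5*75)*2 = (20 - 375)*2 = -355*2 = -710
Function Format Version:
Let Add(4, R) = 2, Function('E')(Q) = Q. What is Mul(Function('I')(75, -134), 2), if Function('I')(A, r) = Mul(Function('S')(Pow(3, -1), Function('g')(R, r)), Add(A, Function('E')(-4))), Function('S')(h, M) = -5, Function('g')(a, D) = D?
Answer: -710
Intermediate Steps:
R = -2 (R = Add(-4, 2) = -2)
Function('I')(A, r) = Add(20, Mul(-5, A)) (Function('I')(A, r) = Mul(-5, Add(A, -4)) = Mul(-5, Add(-4, A)) = Add(20, Mul(-5, A)))
Mul(Function('I')(75, -134), 2) = Mul(Add(20, Mul(-5, 75)), 2) = Mul(Add(20, -375), 2) = Mul(-355, 2) = -710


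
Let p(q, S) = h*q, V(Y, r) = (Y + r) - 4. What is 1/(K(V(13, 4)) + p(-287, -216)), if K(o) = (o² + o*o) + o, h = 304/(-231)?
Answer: 33/24047 ≈ 0.0013723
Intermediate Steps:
h = -304/231 (h = 304*(-1/231) = -304/231 ≈ -1.3160)
V(Y, r) = -4 + Y + r
p(q, S) = -304*q/231
K(o) = o + 2*o² (K(o) = (o² + o²) + o = 2*o² + o = o + 2*o²)
1/(K(V(13, 4)) + p(-287, -216)) = 1/((-4 + 13 + 4)*(1 + 2*(-4 + 13 + 4)) - 304/231*(-287)) = 1/(13*(1 + 2*13) + 12464/33) = 1/(13*(1 + 26) + 12464/33) = 1/(13*27 + 12464/33) = 1/(351 + 12464/33) = 1/(24047/33) = 33/24047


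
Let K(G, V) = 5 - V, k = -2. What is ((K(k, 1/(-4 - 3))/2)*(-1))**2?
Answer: 324/49 ≈ 6.6122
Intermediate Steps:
((K(k, 1/(-4 - 3))/2)*(-1))**2 = (((5 - 1/(-4 - 3))/2)*(-1))**2 = (((5 - 1/(-7))/2)*(-1))**2 = (((5 - 1*(-1/7))/2)*(-1))**2 = (((5 + 1/7)/2)*(-1))**2 = (((1/2)*(36/7))*(-1))**2 = ((18/7)*(-1))**2 = (-18/7)**2 = 324/49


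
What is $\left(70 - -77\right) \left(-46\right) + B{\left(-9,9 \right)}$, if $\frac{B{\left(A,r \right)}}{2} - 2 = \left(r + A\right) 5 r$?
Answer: $-6758$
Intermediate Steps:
$B{\left(A,r \right)} = 4 + 2 r \left(5 A + 5 r\right)$ ($B{\left(A,r \right)} = 4 + 2 \left(r + A\right) 5 r = 4 + 2 \left(A + r\right) 5 r = 4 + 2 \left(5 A + 5 r\right) r = 4 + 2 r \left(5 A + 5 r\right)$)
$\left(70 - -77\right) \left(-46\right) + B{\left(-9,9 \right)} = \left(70 - -77\right) \left(-46\right) + \left(4 + 10 \cdot 9^{2} + 10 \left(-9\right) 9\right) = \left(70 + 77\right) \left(-46\right) + \left(4 + 10 \cdot 81 - 810\right) = 147 \left(-46\right) + \left(4 + 810 - 810\right) = -6762 + 4 = -6758$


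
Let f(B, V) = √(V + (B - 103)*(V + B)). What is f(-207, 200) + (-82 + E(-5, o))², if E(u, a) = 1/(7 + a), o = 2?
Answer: 543169/81 + √2370 ≈ 6754.5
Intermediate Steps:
f(B, V) = √(V + (-103 + B)*(B + V))
f(-207, 200) + (-82 + E(-5, o))² = √((-207)² - 103*(-207) - 102*200 - 207*200) + (-82 + 1/(7 + 2))² = √(42849 + 21321 - 20400 - 41400) + (-82 + 1/9)² = √2370 + (-82 + ⅑)² = √2370 + (-737/9)² = √2370 + 543169/81 = 543169/81 + √2370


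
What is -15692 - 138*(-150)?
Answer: 5008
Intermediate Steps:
-15692 - 138*(-150) = -15692 - 1*(-20700) = -15692 + 20700 = 5008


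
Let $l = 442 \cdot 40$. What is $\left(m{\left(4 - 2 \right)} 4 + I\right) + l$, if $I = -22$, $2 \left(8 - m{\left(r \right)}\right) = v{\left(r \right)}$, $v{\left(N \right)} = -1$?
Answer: $17692$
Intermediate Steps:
$m{\left(r \right)} = \frac{17}{2}$ ($m{\left(r \right)} = 8 - - \frac{1}{2} = 8 + \frac{1}{2} = \frac{17}{2}$)
$l = 17680$
$\left(m{\left(4 - 2 \right)} 4 + I\right) + l = \left(\frac{17}{2} \cdot 4 - 22\right) + 17680 = \left(34 - 22\right) + 17680 = 12 + 17680 = 17692$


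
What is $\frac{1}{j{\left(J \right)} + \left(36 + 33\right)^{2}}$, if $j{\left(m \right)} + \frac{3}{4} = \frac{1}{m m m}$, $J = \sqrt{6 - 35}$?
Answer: $\frac{1857563796}{8842468059925} - \frac{464 i \sqrt{29}}{8842468059925} \approx 0.00021007 - 2.8258 \cdot 10^{-10} i$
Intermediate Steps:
$J = i \sqrt{29}$ ($J = \sqrt{-29} = i \sqrt{29} \approx 5.3852 i$)
$j{\left(m \right)} = - \frac{3}{4} + \frac{1}{m^{3}}$ ($j{\left(m \right)} = - \frac{3}{4} + \frac{1}{m m m} = - \frac{3}{4} + \frac{1}{m^{2} m} = - \frac{3}{4} + \frac{1}{m^{3}}$)
$\frac{1}{j{\left(J \right)} + \left(36 + 33\right)^{2}} = \frac{1}{\left(- \frac{3}{4} + \frac{1}{\left(-29\right) i \sqrt{29}}\right) + \left(36 + 33\right)^{2}} = \frac{1}{\left(- \frac{3}{4} + \frac{i \sqrt{29}}{841}\right) + 69^{2}} = \frac{1}{\left(- \frac{3}{4} + \frac{i \sqrt{29}}{841}\right) + 4761} = \frac{1}{\frac{19041}{4} + \frac{i \sqrt{29}}{841}}$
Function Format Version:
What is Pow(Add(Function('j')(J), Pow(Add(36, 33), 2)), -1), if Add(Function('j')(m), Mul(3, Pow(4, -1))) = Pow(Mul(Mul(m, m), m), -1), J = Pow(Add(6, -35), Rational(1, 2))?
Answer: Add(Rational(1857563796, 8842468059925), Mul(Rational(-464, 8842468059925), I, Pow(29, Rational(1, 2)))) ≈ Add(0.00021007, Mul(-2.8258e-10, I))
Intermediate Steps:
J = Mul(I, Pow(29, Rational(1, 2))) (J = Pow(-29, Rational(1, 2)) = Mul(I, Pow(29, Rational(1, 2))) ≈ Mul(5.3852, I))
Function('j')(m) = Add(Rational(-3, 4), Pow(m, -3)) (Function('j')(m) = Add(Rational(-3, 4), Pow(Mul(Mul(m, m), m), -1)) = Add(Rational(-3, 4), Pow(Mul(Pow(m, 2), m), -1)) = Add(Rational(-3, 4), Pow(Pow(m, 3), -1)) = Add(Rational(-3, 4), Pow(m, -3)))
Pow(Add(Function('j')(J), Pow(Add(36, 33), 2)), -1) = Pow(Add(Add(Rational(-3, 4), Pow(Mul(I, Pow(29, Rational(1, 2))), -3)), Pow(Add(36, 33), 2)), -1) = Pow(Add(Add(Rational(-3, 4), Mul(Rational(1, 841), I, Pow(29, Rational(1, 2)))), Pow(69, 2)), -1) = Pow(Add(Add(Rational(-3, 4), Mul(Rational(1, 841), I, Pow(29, Rational(1, 2)))), 4761), -1) = Pow(Add(Rational(19041, 4), Mul(Rational(1, 841), I, Pow(29, Rational(1, 2)))), -1)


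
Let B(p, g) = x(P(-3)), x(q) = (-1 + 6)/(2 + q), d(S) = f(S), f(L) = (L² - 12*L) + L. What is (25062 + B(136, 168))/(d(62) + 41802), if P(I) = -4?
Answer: 50119/89928 ≈ 0.55732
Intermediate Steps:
f(L) = L² - 11*L
d(S) = S*(-11 + S)
x(q) = 5/(2 + q)
B(p, g) = -5/2 (B(p, g) = 5/(2 - 4) = 5/(-2) = 5*(-½) = -5/2)
(25062 + B(136, 168))/(d(62) + 41802) = (25062 - 5/2)/(62*(-11 + 62) + 41802) = 50119/(2*(62*51 + 41802)) = 50119/(2*(3162 + 41802)) = (50119/2)/44964 = (50119/2)*(1/44964) = 50119/89928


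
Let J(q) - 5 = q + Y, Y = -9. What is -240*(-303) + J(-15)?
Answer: 72701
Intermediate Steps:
J(q) = -4 + q (J(q) = 5 + (q - 9) = 5 + (-9 + q) = -4 + q)
-240*(-303) + J(-15) = -240*(-303) + (-4 - 15) = 72720 - 19 = 72701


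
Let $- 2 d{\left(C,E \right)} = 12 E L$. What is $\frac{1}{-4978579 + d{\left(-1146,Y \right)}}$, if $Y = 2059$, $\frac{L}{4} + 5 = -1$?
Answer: $- \frac{1}{4682083} \approx -2.1358 \cdot 10^{-7}$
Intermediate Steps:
$L = -24$ ($L = -20 + 4 \left(-1\right) = -20 - 4 = -24$)
$d{\left(C,E \right)} = 144 E$ ($d{\left(C,E \right)} = - \frac{12 E \left(-24\right)}{2} = - \frac{\left(-288\right) E}{2} = 144 E$)
$\frac{1}{-4978579 + d{\left(-1146,Y \right)}} = \frac{1}{-4978579 + 144 \cdot 2059} = \frac{1}{-4978579 + 296496} = \frac{1}{-4682083} = - \frac{1}{4682083}$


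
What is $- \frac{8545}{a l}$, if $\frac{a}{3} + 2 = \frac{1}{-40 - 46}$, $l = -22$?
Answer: $- \frac{367435}{5709} \approx -64.361$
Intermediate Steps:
$a = - \frac{519}{86}$ ($a = -6 + \frac{3}{-40 - 46} = -6 + \frac{3}{-86} = -6 + 3 \left(- \frac{1}{86}\right) = -6 - \frac{3}{86} = - \frac{519}{86} \approx -6.0349$)
$- \frac{8545}{a l} = - \frac{8545}{\left(- \frac{519}{86}\right) \left(-22\right)} = - \frac{8545}{\frac{5709}{43}} = \left(-8545\right) \frac{43}{5709} = - \frac{367435}{5709}$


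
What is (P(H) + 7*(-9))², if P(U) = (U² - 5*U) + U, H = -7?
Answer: 196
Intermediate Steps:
P(U) = U² - 4*U
(P(H) + 7*(-9))² = (-7*(-4 - 7) + 7*(-9))² = (-7*(-11) - 63)² = (77 - 63)² = 14² = 196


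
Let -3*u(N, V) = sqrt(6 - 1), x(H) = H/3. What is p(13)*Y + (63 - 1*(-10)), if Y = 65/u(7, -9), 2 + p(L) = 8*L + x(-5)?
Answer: 73 - 3913*sqrt(5) ≈ -8676.7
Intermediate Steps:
x(H) = H/3 (x(H) = H*(1/3) = H/3)
p(L) = -11/3 + 8*L (p(L) = -2 + (8*L + (1/3)*(-5)) = -2 + (8*L - 5/3) = -2 + (-5/3 + 8*L) = -11/3 + 8*L)
u(N, V) = -sqrt(5)/3 (u(N, V) = -sqrt(6 - 1)/3 = -sqrt(5)/3)
Y = -39*sqrt(5) (Y = 65/((-sqrt(5)/3)) = 65*(-3*sqrt(5)/5) = -39*sqrt(5) ≈ -87.207)
p(13)*Y + (63 - 1*(-10)) = (-11/3 + 8*13)*(-39*sqrt(5)) + (63 - 1*(-10)) = (-11/3 + 104)*(-39*sqrt(5)) + (63 + 10) = 301*(-39*sqrt(5))/3 + 73 = -3913*sqrt(5) + 73 = 73 - 3913*sqrt(5)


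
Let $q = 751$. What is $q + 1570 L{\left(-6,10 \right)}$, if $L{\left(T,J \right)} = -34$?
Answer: $-52629$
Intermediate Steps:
$q + 1570 L{\left(-6,10 \right)} = 751 + 1570 \left(-34\right) = 751 - 53380 = -52629$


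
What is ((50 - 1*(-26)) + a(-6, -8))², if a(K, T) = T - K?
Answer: 5476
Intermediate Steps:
((50 - 1*(-26)) + a(-6, -8))² = ((50 - 1*(-26)) + (-8 - 1*(-6)))² = ((50 + 26) + (-8 + 6))² = (76 - 2)² = 74² = 5476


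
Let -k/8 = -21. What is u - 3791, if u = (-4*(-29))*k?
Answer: 15697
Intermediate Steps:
k = 168 (k = -8*(-21) = 168)
u = 19488 (u = -4*(-29)*168 = 116*168 = 19488)
u - 3791 = 19488 - 3791 = 15697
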